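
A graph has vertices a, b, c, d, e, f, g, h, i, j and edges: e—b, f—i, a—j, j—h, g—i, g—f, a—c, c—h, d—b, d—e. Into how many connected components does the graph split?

3

Starting from b we can reach b, d, e. That is one component of size 3.
Starting from f we can reach f, g, i. That is one component of size 3.
Starting from a we can reach a, c, h, j. That is one component of size 4.
Total: 3 components.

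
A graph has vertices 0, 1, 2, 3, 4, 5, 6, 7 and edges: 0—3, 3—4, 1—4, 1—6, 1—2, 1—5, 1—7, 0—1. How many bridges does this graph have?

The edges on the cycle 0-1-4-3-0 are not bridges since each lies on that cycle.
But removing 2—1 disconnects 2 from 1; removing 1—6 disconnects 1 from 6; removing 1—5 disconnects 1 from 5; removing 7—1 disconnects 7 from 1 — these are bridges.
That makes 4 bridges.

4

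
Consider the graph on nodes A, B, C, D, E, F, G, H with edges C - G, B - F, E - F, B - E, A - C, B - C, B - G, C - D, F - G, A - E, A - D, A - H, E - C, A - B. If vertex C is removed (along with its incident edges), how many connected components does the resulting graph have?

With C gone, the remaining components are: {A, B, D, E, F, G, H}.
That is 1 component.

1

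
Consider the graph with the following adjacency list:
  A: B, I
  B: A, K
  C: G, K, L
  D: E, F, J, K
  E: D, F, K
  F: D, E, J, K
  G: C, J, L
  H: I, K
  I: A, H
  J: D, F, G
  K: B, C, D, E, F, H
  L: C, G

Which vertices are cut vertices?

K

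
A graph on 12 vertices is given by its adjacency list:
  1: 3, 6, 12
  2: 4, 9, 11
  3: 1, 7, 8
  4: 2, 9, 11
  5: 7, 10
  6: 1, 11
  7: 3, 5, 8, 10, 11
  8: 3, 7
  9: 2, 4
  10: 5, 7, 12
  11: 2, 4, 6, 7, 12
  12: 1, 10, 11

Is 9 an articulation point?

No

Deleting 9 leaves 1 component (was 1) (its neighbors 2, 4 remain connected to each other), so 9 is not a cut vertex.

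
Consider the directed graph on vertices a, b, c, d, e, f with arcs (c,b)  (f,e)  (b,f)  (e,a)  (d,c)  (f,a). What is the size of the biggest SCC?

{f} is an SCC by itself.
{d} is an SCC by itself.
{b} is an SCC by itself.
{e} is an SCC by itself.
{a} is an SCC by itself.
(and 1 more singleton SCC)
The largest has 1 vertex.

1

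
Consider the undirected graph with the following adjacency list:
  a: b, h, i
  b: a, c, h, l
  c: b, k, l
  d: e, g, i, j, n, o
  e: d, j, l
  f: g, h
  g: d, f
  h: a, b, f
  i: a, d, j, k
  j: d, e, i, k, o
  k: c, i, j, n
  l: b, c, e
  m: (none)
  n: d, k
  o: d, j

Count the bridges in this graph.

0

The edges on the cycle d-e-j-o-d are not bridges since each lies on that cycle.
Every edge lies on some cycle, so there are no bridges.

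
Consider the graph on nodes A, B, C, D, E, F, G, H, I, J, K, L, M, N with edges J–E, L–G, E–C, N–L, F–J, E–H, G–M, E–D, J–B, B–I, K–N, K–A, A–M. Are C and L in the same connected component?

No

The component containing C is {B, C, D, E, F, H, I, J}, and L is not in it.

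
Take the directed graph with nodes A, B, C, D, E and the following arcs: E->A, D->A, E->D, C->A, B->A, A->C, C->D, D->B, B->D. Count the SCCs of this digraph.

{A, B, C, D} are all mutually reachable — one SCC of size 4.
{E} is an SCC by itself.
That gives 2 strongly connected components.

2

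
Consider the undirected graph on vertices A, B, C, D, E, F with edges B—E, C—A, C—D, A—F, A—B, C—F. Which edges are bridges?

A-B, B-E, C-D

The edges on the cycle C-A-F-C are not bridges since each lies on that cycle.
But removing A—B disconnects A from B; removing B—E disconnects B from E; removing C—D disconnects C from D — these are bridges.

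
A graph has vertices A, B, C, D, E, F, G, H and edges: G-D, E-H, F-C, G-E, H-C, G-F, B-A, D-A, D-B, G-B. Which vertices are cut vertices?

G

Removing G increases the component count from 1 to 2, so G is a cut vertex.
By contrast removing E leaves 1 component; it is not a cut vertex. No other vertex is a cut vertex either.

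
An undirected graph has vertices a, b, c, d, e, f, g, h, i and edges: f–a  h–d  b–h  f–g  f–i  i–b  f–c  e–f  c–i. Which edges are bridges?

a-f, b-h, b-i, d-h, e-f, f-g

The edges on the cycle f-c-i-f are not bridges since each lies on that cycle.
But removing d–h disconnects d from h; removing b–i disconnects b from i; removing b–h disconnects b from h; removing f–g disconnects f from g — these are bridges.
In total 6 edges are bridges.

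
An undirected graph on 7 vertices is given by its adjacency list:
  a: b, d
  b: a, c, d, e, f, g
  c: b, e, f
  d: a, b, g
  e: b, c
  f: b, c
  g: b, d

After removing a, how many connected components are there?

1

With a gone, the remaining components are: {b, c, d, e, f, g}.
That is 1 component.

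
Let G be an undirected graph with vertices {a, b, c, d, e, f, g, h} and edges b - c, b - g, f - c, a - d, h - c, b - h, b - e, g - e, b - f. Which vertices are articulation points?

b

Removing b increases the component count from 2 to 3, so b is a cut vertex.
By contrast removing c leaves 2 components; it is not a cut vertex. No other vertex is a cut vertex either.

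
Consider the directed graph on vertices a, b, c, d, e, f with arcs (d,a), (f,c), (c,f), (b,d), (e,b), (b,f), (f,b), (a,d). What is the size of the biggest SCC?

3

{b, c, f} are all mutually reachable — one SCC of size 3.
{a, d} are all mutually reachable — one SCC of size 2.
{e} is an SCC by itself.
The largest has 3 vertices.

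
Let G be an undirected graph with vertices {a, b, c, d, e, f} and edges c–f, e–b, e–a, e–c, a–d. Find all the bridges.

removing c–e disconnects c from e; removing a–d disconnects a from d; removing a–e disconnects a from e; removing b–e disconnects b from e — these are bridges.
In total 5 edges are bridges.

a-d, a-e, b-e, c-e, c-f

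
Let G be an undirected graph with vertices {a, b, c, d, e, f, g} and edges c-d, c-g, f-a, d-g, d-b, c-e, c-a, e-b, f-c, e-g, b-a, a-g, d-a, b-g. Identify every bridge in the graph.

The edges on the cycle c-e-b-d-c are not bridges since each lies on that cycle.
Every edge lies on some cycle, so there are no bridges.

none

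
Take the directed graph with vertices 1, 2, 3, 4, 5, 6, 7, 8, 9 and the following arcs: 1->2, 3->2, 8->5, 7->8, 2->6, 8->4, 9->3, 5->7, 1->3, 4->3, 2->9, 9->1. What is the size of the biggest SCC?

{1, 2, 3, 9} are all mutually reachable — one SCC of size 4.
{5, 7, 8} are all mutually reachable — one SCC of size 3.
{6} is an SCC by itself.
{4} is an SCC by itself.
The largest has 4 vertices.

4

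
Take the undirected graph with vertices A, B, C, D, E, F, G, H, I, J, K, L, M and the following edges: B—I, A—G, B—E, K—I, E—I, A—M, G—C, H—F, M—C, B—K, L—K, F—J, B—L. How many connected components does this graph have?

4

D is isolated — a component by itself.
Starting from F we can reach F, H, J. That is one component of size 3.
Starting from A we can reach A, C, G, M. That is one component of size 4.
Starting from B we can reach B, E, I, K, L. That is one component of size 5.
Total: 4 components.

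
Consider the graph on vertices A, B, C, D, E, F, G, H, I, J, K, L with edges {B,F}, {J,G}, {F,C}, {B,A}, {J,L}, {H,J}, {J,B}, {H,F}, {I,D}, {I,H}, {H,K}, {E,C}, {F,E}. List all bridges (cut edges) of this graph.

A-B, D-I, G-J, H-I, H-K, J-L

The edges on the cycle H-J-B-F-H are not bridges since each lies on that cycle.
But removing H - K disconnects H from K; removing I - D disconnects I from D; removing A - B disconnects A from B; removing L - J disconnects L from J — these are bridges.
In total 6 edges are bridges.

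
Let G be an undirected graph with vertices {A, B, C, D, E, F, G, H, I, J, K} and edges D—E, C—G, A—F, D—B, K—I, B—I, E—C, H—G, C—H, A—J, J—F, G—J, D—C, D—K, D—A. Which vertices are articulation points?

Removing D increases the component count from 1 to 2, so D is a cut vertex.
By contrast removing A leaves 1 component; it is not a cut vertex. No other vertex is a cut vertex either.

D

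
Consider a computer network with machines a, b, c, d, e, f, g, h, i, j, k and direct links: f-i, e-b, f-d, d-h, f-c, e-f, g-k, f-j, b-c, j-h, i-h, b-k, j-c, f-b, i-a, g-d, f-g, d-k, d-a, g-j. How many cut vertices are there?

0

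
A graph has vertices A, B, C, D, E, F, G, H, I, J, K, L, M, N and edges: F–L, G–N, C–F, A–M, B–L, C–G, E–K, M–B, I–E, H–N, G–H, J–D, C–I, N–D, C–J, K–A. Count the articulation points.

1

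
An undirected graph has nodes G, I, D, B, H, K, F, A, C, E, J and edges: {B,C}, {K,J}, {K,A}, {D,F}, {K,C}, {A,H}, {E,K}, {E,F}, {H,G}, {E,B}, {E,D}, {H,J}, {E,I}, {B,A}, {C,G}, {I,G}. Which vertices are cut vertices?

E

Removing E increases the component count from 1 to 2, so E is a cut vertex.
By contrast removing J leaves 1 component; it is not a cut vertex. No other vertex is a cut vertex either.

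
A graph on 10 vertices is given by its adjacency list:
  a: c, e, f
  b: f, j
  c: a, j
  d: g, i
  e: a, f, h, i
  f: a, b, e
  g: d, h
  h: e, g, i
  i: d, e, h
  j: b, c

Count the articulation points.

Removing e increases the component count from 1 to 2, so e is a cut vertex.
By contrast removing h leaves 1 component; it is not a cut vertex. No other vertex is a cut vertex either.

1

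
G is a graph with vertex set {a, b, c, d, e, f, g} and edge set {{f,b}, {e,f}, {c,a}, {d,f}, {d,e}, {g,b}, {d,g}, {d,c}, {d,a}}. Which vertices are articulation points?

d

Removing d increases the component count from 1 to 2, so d is a cut vertex.
By contrast removing a leaves 1 component; it is not a cut vertex. No other vertex is a cut vertex either.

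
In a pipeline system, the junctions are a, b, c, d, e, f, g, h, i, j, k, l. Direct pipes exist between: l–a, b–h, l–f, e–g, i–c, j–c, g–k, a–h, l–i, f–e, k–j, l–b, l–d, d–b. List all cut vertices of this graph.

l

Removing l increases the component count from 1 to 2, so l is a cut vertex.
By contrast removing h leaves 1 component; it is not a cut vertex. No other vertex is a cut vertex either.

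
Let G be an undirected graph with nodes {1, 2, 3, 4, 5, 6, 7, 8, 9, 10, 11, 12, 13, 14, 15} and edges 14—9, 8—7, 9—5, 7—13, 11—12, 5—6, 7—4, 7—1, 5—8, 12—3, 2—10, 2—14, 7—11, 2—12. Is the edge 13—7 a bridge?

Removing 13—7 leaves no path between 13 and 7: the component count goes from 2 to 3. So it is a bridge.

Yes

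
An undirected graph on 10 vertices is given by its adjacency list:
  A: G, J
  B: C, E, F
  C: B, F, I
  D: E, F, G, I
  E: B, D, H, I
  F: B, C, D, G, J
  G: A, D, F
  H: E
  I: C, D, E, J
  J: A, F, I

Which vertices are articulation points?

Removing E increases the component count from 1 to 2, so E is a cut vertex.
By contrast removing A leaves 1 component; it is not a cut vertex. No other vertex is a cut vertex either.

E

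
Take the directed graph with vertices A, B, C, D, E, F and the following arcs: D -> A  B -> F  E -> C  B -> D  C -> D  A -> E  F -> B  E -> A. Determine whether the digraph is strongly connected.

There is no directed path from E to B, so the graph is not strongly connected.

No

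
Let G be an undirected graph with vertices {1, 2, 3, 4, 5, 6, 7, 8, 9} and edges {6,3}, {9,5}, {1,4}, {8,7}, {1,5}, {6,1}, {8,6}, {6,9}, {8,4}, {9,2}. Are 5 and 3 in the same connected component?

Yes

From 5 we can reach 1, 2, 3, 4, 5, 6, 7, 8, 9, which includes 3.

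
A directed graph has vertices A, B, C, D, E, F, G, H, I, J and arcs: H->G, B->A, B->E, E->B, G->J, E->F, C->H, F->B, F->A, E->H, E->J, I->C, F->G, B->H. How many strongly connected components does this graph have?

8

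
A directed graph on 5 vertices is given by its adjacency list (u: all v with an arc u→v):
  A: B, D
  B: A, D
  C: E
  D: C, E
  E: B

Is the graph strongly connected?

From C we can reach every vertex (A, B, C, D, E), and every vertex can reach C (A, B, C, D, E). So the whole graph is one strongly connected component.

Yes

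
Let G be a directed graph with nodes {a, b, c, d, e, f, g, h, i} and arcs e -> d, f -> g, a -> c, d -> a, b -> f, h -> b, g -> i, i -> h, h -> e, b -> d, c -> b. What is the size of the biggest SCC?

9

{a, b, c, d, e, f, g, h, i} are all mutually reachable — one SCC of size 9.
The largest has 9 vertices.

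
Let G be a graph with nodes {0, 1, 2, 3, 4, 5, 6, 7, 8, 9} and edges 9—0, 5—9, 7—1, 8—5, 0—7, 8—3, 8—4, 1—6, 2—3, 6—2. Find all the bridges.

The edges on the cycle 8-5-9-0-7-1-6-2-3-8 are not bridges since each lies on that cycle.
But removing 8—4 disconnects 8 from 4 — this is a bridge.

4-8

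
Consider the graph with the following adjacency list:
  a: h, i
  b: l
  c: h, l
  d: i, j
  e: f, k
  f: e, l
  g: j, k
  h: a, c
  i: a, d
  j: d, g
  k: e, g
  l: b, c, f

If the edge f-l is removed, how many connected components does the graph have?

1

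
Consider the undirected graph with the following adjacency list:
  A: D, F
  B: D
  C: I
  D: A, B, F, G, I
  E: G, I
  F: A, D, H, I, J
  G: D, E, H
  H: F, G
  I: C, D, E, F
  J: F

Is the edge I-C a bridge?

Removing I-C leaves no path between I and C: the component count goes from 1 to 2. So it is a bridge.

Yes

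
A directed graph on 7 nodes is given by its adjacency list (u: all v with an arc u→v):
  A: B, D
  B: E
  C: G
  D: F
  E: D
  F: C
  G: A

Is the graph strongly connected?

Yes

From D we can reach every vertex (A, B, C, D, E, F, G), and every vertex can reach D (A, B, C, D, E, F, G). So the whole graph is one strongly connected component.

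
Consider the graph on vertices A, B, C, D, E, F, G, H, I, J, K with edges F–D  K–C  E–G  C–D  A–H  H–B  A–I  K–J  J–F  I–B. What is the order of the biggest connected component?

5

Starting from E we can reach E, G. That is one component of size 2.
Starting from A we can reach A, B, H, I. That is one component of size 4.
Starting from C we can reach C, D, F, J, K. That is one component of size 5.
The largest has 5 vertices.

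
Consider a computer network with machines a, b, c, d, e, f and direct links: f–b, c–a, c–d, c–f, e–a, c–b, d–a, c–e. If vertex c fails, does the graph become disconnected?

Yes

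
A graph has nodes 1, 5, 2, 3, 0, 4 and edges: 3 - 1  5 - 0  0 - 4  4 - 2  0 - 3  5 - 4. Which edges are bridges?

0-3, 1-3, 2-4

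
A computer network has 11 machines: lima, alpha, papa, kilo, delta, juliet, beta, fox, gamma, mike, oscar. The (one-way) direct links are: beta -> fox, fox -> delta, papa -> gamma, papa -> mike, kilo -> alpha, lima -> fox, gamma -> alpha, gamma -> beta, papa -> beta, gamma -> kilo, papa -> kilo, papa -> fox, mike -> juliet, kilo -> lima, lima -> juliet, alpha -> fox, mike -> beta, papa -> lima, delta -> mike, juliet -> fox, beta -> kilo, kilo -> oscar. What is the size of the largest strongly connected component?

{fox, beta, kilo, lima, mike, alpha, delta, juliet} are all mutually reachable — one SCC of size 8.
{gamma} is an SCC by itself.
{papa} is an SCC by itself.
{oscar} is an SCC by itself.
The largest has 8 vertices.

8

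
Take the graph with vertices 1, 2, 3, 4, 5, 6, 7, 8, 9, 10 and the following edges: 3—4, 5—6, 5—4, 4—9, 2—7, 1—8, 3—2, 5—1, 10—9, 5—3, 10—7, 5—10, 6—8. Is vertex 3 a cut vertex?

Deleting 3 leaves 1 component (was 1) (its neighbors 2, 4, 5 remain connected to each other), so 3 is not a cut vertex.

No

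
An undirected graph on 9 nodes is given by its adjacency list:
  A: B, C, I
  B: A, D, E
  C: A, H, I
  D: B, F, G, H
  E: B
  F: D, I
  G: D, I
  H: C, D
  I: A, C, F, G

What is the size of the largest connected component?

9

Starting from A we can reach A, B, C, D, E, F, G, H, I. That is one component of size 9.
The largest has 9 vertices.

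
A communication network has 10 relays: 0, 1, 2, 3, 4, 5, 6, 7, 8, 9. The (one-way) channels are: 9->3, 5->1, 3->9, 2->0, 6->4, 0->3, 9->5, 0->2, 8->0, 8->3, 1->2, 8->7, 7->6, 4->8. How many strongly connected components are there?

{0, 1, 2, 3, 5, 9} are all mutually reachable — one SCC of size 6.
{4, 6, 7, 8} are all mutually reachable — one SCC of size 4.
That gives 2 strongly connected components.

2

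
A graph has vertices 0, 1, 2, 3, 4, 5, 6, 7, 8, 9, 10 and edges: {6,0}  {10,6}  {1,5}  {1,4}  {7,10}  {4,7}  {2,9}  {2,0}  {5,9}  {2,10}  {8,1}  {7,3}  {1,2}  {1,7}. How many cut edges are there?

2

The edges on the cycle 1-4-7-1 are not bridges since each lies on that cycle.
But removing 8–1 disconnects 8 from 1; removing 7–3 disconnects 7 from 3 — these are bridges.
That makes 2 bridges.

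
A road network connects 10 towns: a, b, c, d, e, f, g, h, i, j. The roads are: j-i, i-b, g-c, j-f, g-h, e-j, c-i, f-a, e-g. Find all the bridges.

The edges on the cycle e-g-c-i-j-e are not bridges since each lies on that cycle.
But removing a-f disconnects a from f; removing b-i disconnects b from i; removing h-g disconnects h from g; removing j-f disconnects j from f — these are bridges.

a-f, b-i, f-j, g-h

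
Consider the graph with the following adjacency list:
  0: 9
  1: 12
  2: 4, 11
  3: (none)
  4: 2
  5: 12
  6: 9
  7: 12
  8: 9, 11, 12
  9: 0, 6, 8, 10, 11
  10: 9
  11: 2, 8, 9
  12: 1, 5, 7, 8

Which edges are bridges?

0-9, 1-12, 10-9, 11-2, 12-5, 12-7, 12-8, 2-4, 6-9

The edges on the cycle 11-8-9-11 are not bridges since each lies on that cycle.
But removing 0-9 disconnects 0 from 9; removing 9-10 disconnects 9 from 10; removing 1-12 disconnects 1 from 12; removing 12-7 disconnects 12 from 7 — these are bridges.
In total 9 edges are bridges.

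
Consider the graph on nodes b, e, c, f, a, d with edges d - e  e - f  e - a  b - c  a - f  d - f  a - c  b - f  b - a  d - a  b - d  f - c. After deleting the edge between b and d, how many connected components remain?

1

b and d are still connected via b-f-d, so the component count stays at 1.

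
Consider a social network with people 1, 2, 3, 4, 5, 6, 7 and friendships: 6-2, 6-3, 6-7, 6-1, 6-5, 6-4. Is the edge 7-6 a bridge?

Yes

Removing 7-6 leaves no path between 7 and 6: the component count goes from 1 to 2. So it is a bridge.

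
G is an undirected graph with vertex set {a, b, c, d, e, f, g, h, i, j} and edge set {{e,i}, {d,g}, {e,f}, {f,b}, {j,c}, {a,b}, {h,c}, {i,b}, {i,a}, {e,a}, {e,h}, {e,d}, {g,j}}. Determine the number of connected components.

1

Starting from a we can reach a, b, c, d, e, f, g, h, i, j. That is one component of size 10.
Total: 1 component.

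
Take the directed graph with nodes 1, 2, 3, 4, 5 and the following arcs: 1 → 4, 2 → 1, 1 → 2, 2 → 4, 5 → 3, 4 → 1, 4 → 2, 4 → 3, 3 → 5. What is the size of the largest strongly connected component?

3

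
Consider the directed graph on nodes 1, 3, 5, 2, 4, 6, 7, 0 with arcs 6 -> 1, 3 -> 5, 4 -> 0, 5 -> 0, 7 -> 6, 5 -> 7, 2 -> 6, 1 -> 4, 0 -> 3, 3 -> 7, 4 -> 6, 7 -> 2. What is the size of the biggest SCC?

{0, 1, 2, 3, 4, 5, 6, 7} are all mutually reachable — one SCC of size 8.
The largest has 8 vertices.

8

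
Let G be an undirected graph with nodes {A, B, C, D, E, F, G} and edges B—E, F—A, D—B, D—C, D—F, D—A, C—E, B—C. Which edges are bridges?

The edges on the cycle D-F-A-D are not bridges since each lies on that cycle.
Every edge lies on some cycle, so there are no bridges.

none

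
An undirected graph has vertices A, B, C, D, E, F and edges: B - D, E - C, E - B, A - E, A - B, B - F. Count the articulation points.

Removing B increases the component count from 1 to 3, so B is a cut vertex.
Removing E increases the component count from 1 to 2, so E is a cut vertex.
By contrast removing A leaves 1 component; it is not a cut vertex. No other vertex is a cut vertex either.

2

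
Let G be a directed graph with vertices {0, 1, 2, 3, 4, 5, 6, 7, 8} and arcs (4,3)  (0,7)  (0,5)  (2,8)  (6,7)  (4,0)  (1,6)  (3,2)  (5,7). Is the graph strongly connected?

No

There is no directed path from 1 to 2, so the graph is not strongly connected.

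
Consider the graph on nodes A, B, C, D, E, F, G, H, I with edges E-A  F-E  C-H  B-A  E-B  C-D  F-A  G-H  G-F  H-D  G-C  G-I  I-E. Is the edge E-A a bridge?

No

After removing E-A, the path E-F-A still connects them, so the edge is not a bridge.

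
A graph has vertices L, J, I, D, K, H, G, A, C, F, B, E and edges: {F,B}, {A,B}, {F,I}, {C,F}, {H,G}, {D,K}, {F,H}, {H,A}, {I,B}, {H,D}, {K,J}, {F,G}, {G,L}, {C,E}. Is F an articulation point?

Yes

Deleting F raises the number of components from 1 to 2, so F is a cut vertex.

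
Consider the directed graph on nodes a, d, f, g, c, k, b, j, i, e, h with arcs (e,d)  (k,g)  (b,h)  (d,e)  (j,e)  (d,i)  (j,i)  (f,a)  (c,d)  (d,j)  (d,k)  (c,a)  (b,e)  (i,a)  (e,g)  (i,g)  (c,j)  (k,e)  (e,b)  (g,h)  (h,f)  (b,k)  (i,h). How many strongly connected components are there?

7

{b, d, e, j, k} are all mutually reachable — one SCC of size 5.
{c} is an SCC by itself.
{f} is an SCC by itself.
{g} is an SCC by itself.
{h} is an SCC by itself.
(and 2 more singleton SCCs)
That gives 7 strongly connected components.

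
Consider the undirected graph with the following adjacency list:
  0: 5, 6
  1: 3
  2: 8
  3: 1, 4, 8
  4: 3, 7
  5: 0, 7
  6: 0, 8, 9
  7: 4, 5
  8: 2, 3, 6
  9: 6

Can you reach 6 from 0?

Yes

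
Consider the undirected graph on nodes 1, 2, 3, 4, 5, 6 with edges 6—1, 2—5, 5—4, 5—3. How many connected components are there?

Starting from 1 we can reach 1, 6. That is one component of size 2.
Starting from 2 we can reach 2, 3, 4, 5. That is one component of size 4.
Total: 2 components.

2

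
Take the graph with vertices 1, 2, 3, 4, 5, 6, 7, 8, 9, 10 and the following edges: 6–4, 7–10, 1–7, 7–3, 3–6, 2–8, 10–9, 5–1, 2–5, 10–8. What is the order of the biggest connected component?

Starting from 1 we can reach 1, 2, 3, 4, 5, 6, 7, 8, 9, 10. That is one component of size 10.
The largest has 10 vertices.

10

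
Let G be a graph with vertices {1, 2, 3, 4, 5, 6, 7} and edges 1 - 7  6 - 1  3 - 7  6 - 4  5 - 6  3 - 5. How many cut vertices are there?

1

Removing 6 increases the component count from 2 to 3, so 6 is a cut vertex.
By contrast removing 1 leaves 2 components; it is not a cut vertex. No other vertex is a cut vertex either.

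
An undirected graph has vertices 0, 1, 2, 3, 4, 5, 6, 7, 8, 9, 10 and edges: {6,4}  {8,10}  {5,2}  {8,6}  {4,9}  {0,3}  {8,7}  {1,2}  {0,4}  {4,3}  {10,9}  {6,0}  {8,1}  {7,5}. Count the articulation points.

1

Removing 8 increases the component count from 1 to 2, so 8 is a cut vertex.
By contrast removing 3 leaves 1 component; it is not a cut vertex. No other vertex is a cut vertex either.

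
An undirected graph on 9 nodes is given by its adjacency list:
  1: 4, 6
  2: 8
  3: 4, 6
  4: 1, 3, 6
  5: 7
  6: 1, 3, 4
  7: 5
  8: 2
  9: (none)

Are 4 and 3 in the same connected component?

Yes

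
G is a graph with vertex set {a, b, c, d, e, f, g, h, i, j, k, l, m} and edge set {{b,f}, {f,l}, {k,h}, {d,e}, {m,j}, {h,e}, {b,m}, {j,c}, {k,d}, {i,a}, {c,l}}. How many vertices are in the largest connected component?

6

g is isolated — a component by itself.
Starting from a we can reach a, i. That is one component of size 2.
Starting from d we can reach d, e, h, k. That is one component of size 4.
Starting from b we can reach b, c, f, j, l, m. That is one component of size 6.
The largest has 6 vertices.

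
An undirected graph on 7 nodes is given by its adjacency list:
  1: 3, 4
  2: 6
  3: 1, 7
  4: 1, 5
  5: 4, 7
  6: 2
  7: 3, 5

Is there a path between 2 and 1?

No

The component containing 2 is {2, 6}, and 1 is not in it.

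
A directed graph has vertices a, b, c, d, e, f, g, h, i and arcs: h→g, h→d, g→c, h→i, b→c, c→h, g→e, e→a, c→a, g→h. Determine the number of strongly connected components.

{c, g, h} are all mutually reachable — one SCC of size 3.
{d} is an SCC by itself.
{e} is an SCC by itself.
{b} is an SCC by itself.
{f} is an SCC by itself.
(and 2 more singleton SCCs)
That gives 7 strongly connected components.

7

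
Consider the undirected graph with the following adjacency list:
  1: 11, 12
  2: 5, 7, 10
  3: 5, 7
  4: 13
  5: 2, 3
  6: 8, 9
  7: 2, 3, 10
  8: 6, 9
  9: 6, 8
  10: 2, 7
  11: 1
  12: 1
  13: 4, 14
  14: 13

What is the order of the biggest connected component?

5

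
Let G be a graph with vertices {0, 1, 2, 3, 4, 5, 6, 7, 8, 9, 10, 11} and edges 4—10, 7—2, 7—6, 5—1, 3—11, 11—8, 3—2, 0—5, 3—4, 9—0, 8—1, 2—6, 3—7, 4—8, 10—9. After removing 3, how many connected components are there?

With 3 gone, the remaining components are: {2, 6, 7}; {0, 1, 4, 5, 8, 9, 10, 11}.
That is 2 components.

2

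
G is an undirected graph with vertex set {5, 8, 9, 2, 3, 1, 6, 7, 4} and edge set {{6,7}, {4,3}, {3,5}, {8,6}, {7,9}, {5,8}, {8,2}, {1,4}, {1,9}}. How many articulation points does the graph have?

Removing 8 increases the component count from 1 to 2, so 8 is a cut vertex.
By contrast removing 7 leaves 1 component; it is not a cut vertex. No other vertex is a cut vertex either.

1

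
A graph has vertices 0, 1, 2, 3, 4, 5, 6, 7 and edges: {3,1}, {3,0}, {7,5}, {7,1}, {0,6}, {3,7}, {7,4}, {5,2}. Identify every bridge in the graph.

0-3, 0-6, 2-5, 4-7, 5-7

The edges on the cycle 3-7-1-3 are not bridges since each lies on that cycle.
But removing 7 - 5 disconnects 7 from 5; removing 5 - 2 disconnects 5 from 2; removing 3 - 0 disconnects 3 from 0; removing 7 - 4 disconnects 7 from 4 — these are bridges.
In total 5 edges are bridges.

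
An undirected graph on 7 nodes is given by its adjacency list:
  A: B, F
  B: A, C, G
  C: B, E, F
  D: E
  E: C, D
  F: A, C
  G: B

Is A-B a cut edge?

No

After removing A-B, the path A-F-C-B still connects them, so the edge is not a bridge.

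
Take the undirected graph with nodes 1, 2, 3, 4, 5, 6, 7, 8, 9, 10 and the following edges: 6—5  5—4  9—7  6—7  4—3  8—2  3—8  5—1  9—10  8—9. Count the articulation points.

3

Removing 5 increases the component count from 1 to 2, so 5 is a cut vertex.
Removing 8 increases the component count from 1 to 2, so 8 is a cut vertex.
Removing 9 increases the component count from 1 to 2, so 9 is a cut vertex.
By contrast removing 3 leaves 1 component; it is not a cut vertex. No other vertex is a cut vertex either.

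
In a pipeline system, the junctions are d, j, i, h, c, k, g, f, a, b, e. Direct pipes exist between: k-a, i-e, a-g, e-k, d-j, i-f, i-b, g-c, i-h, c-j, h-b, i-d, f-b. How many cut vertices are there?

1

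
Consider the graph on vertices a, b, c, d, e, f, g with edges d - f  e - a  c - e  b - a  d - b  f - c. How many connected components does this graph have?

2

g is isolated — a component by itself.
Starting from a we can reach a, b, c, d, e, f. That is one component of size 6.
Total: 2 components.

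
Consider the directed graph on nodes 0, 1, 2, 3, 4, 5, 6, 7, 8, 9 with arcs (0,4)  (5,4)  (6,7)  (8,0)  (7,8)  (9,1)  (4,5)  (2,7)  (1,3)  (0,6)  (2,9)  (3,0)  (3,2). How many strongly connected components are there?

3

{0, 6, 7, 8} are all mutually reachable — one SCC of size 4.
{1, 2, 3, 9} are all mutually reachable — one SCC of size 4.
{4, 5} are all mutually reachable — one SCC of size 2.
That gives 3 strongly connected components.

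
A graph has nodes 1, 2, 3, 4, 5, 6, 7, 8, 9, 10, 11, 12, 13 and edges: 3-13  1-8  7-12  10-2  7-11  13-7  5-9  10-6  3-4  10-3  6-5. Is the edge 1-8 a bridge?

Yes

Removing 1-8 leaves no path between 1 and 8: the component count goes from 2 to 3. So it is a bridge.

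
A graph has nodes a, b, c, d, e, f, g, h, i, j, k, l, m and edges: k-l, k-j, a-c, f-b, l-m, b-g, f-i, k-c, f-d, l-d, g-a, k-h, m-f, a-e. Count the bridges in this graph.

The edges on the cycle k-l-m-f-b-g-a-c-k are not bridges since each lies on that cycle.
But removing k-j disconnects k from j; removing a-e disconnects a from e; removing k-h disconnects k from h; removing i-f disconnects i from f — these are bridges.
That makes 4 bridges.

4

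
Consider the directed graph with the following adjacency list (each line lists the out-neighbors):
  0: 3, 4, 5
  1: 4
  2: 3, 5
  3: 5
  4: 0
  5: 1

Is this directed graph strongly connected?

There is no directed path from 3 to 2, so the graph is not strongly connected.

No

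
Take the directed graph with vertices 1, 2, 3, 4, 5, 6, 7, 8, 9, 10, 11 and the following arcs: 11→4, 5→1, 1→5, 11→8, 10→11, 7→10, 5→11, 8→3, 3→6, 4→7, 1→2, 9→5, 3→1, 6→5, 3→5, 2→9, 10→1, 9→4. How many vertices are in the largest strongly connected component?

11

{1, 2, 3, 4, 5, 6, 7, 8, 9, 10, 11} are all mutually reachable — one SCC of size 11.
The largest has 11 vertices.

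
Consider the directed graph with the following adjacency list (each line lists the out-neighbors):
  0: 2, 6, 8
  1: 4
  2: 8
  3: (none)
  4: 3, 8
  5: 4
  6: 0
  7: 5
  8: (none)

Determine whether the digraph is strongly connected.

There is no directed path from 3 to 2, so the graph is not strongly connected.

No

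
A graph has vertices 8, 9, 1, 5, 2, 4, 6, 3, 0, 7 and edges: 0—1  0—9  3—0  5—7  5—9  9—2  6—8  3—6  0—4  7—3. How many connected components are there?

Starting from 0 we can reach 0, 1, 2, 3, 4, 5, 6, 7, 8, 9. That is one component of size 10.
Total: 1 component.

1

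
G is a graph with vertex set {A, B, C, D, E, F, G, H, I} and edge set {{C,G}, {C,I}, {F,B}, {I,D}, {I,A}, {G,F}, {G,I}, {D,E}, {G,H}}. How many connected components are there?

Starting from A we can reach A, B, C, D, E, F, G, H, I. That is one component of size 9.
Total: 1 component.

1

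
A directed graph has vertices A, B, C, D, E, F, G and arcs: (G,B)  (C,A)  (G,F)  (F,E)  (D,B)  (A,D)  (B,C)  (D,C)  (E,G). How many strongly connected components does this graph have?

2

{A, B, C, D} are all mutually reachable — one SCC of size 4.
{E, F, G} are all mutually reachable — one SCC of size 3.
That gives 2 strongly connected components.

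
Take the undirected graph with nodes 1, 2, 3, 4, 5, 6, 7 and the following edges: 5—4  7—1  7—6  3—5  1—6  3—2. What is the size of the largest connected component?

4

Starting from 1 we can reach 1, 6, 7. That is one component of size 3.
Starting from 2 we can reach 2, 3, 4, 5. That is one component of size 4.
The largest has 4 vertices.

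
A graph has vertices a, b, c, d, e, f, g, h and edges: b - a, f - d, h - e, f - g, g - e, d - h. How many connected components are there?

c is isolated — a component by itself.
Starting from a we can reach a, b. That is one component of size 2.
Starting from d we can reach d, e, f, g, h. That is one component of size 5.
Total: 3 components.

3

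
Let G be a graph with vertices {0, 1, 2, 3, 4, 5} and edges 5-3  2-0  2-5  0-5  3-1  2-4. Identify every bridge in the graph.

1-3, 2-4, 3-5

The edges on the cycle 2-0-5-2 are not bridges since each lies on that cycle.
But removing 5-3 disconnects 5 from 3; removing 3-1 disconnects 3 from 1; removing 2-4 disconnects 2 from 4 — these are bridges.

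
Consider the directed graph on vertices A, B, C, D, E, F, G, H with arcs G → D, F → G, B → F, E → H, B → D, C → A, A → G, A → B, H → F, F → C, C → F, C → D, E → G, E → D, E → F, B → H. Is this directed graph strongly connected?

No

There is no directed path from F to E, so the graph is not strongly connected.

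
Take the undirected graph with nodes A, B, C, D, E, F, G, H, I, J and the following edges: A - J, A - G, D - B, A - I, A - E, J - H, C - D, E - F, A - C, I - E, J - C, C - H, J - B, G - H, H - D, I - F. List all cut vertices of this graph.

A

Removing A increases the component count from 1 to 2, so A is a cut vertex.
By contrast removing E leaves 1 component; it is not a cut vertex. No other vertex is a cut vertex either.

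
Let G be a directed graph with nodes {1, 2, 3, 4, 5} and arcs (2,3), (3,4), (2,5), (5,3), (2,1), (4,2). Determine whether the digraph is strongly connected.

There is no directed path from 1 to 4, so the graph is not strongly connected.

No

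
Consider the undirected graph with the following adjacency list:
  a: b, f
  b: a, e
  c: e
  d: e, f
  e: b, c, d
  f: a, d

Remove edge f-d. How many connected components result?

1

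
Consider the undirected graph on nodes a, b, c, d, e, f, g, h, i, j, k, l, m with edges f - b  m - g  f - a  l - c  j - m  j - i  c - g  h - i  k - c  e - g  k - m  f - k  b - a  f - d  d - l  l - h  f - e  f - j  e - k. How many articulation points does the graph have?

Removing f increases the component count from 1 to 2, so f is a cut vertex.
By contrast removing j leaves 1 component; it is not a cut vertex. No other vertex is a cut vertex either.

1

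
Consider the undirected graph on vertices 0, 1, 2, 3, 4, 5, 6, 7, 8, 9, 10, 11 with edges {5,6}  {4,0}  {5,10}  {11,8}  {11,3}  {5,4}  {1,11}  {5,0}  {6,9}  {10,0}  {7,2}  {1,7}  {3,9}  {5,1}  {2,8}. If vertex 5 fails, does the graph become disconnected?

Deleting 5 raises the number of components from 1 to 2, so 5 is a cut vertex.

Yes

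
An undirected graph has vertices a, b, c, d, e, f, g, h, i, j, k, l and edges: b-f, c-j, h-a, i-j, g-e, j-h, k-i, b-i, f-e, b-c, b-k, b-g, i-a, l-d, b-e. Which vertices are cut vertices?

Removing b increases the component count from 2 to 3, so b is a cut vertex.
By contrast removing l leaves 2 components; it is not a cut vertex. No other vertex is a cut vertex either.

b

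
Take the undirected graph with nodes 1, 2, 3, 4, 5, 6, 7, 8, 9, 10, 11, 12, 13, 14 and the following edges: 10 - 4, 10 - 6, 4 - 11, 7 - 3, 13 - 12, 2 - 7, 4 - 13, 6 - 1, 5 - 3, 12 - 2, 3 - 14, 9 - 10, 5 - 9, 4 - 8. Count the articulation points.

4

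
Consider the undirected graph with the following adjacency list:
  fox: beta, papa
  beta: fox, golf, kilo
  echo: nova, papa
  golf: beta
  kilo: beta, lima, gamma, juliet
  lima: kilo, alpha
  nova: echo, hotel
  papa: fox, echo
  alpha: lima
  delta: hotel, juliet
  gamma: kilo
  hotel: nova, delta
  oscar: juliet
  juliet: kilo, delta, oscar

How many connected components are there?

Starting from fox we can reach fox, beta, echo, golf, kilo, lima, nova, papa, alpha, delta, gamma, hotel, oscar, juliet. That is one component of size 14.
Total: 1 component.

1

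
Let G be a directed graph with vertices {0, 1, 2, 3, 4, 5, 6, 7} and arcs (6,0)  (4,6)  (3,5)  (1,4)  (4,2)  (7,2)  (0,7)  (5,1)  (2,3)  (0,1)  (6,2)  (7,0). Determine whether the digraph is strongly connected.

From 0 we can reach every vertex (0, 1, 2, 3, 4, 5, 6, 7), and every vertex can reach 0 (0, 1, 2, 3, 4, 5, 6, 7). So the whole graph is one strongly connected component.

Yes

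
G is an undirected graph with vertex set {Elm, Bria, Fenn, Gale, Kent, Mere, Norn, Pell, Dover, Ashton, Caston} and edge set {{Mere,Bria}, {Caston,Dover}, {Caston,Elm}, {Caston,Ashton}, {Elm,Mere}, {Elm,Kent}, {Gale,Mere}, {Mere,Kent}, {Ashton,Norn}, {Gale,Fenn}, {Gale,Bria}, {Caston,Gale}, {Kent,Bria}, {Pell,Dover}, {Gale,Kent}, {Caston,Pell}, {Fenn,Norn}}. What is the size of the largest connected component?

Starting from Elm we can reach Elm, Bria, Fenn, Gale, Kent, Mere, Norn, Pell, Dover, Ashton, Caston. That is one component of size 11.
The largest has 11 vertices.

11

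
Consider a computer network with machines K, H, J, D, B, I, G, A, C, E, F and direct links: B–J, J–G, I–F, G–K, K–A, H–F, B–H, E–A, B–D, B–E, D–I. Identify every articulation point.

Removing B increases the component count from 2 to 3, so B is a cut vertex.
By contrast removing H leaves 2 components; it is not a cut vertex. No other vertex is a cut vertex either.

B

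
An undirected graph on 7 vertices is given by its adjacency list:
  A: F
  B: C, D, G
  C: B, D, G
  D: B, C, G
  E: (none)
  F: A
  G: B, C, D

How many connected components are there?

E is isolated — a component by itself.
Starting from A we can reach A, F. That is one component of size 2.
Starting from B we can reach B, C, D, G. That is one component of size 4.
Total: 3 components.

3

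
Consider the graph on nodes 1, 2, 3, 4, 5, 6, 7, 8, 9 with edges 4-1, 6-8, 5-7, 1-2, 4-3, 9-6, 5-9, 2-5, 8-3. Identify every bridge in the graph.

5-7

The edges on the cycle 4-1-2-5-9-6-8-3-4 are not bridges since each lies on that cycle.
But removing 7-5 disconnects 7 from 5 — this is a bridge.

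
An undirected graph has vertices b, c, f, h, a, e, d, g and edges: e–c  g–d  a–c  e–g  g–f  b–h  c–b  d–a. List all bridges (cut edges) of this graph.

The edges on the cycle e-g-d-a-c-e are not bridges since each lies on that cycle.
But removing g–f disconnects g from f; removing c–b disconnects c from b; removing b–h disconnects b from h — these are bridges.

b-c, b-h, f-g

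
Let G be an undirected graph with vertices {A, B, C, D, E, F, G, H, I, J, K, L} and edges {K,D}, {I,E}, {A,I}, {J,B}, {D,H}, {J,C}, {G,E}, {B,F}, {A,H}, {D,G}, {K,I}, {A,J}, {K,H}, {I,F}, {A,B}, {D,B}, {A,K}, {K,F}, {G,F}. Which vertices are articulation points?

Removing J increases the component count from 2 to 3, so J is a cut vertex.
By contrast removing E leaves 2 components; it is not a cut vertex. No other vertex is a cut vertex either.

J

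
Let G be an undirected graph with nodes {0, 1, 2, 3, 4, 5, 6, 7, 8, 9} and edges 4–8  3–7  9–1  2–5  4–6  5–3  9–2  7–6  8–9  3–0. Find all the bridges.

0-3, 1-9

The edges on the cycle 4-8-9-2-5-3-7-6-4 are not bridges since each lies on that cycle.
But removing 1–9 disconnects 1 from 9; removing 0–3 disconnects 0 from 3 — these are bridges.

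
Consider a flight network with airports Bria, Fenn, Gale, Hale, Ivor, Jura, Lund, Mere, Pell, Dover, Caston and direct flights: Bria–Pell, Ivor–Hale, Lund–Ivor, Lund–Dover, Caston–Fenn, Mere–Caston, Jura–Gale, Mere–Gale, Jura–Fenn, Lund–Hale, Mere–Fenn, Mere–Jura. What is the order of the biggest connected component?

Starting from Bria we can reach Bria, Pell. That is one component of size 2.
Starting from Hale we can reach Hale, Ivor, Lund, Dover. That is one component of size 4.
Starting from Fenn we can reach Fenn, Gale, Jura, Mere, Caston. That is one component of size 5.
The largest has 5 vertices.

5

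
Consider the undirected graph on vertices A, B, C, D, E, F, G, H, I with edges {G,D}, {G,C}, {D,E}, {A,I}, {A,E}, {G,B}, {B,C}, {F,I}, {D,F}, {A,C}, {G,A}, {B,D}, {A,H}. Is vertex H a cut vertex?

No

Deleting H leaves 1 component (was 1), so H is not a cut vertex.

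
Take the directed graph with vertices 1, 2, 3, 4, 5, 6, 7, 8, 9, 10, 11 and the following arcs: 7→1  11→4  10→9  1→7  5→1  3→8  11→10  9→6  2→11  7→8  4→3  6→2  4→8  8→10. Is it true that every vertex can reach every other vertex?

There is no directed path from 7 to 5, so the graph is not strongly connected.

No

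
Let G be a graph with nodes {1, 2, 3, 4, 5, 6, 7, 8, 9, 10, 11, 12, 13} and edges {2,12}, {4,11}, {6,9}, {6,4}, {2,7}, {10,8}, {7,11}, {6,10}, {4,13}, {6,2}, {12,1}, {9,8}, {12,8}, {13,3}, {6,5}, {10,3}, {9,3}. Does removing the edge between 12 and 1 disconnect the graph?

Yes

Removing 12–1 leaves no path between 12 and 1: the component count goes from 1 to 2. So it is a bridge.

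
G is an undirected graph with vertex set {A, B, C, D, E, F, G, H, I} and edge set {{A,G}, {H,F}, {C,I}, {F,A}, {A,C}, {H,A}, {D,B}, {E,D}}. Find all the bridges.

The edges on the cycle H-F-A-H are not bridges since each lies on that cycle.
But removing C–I disconnects C from I; removing A–C disconnects A from C; removing E–D disconnects E from D; removing A–G disconnects A from G — these are bridges.
In total 5 edges are bridges.

A-C, A-G, B-D, C-I, D-E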